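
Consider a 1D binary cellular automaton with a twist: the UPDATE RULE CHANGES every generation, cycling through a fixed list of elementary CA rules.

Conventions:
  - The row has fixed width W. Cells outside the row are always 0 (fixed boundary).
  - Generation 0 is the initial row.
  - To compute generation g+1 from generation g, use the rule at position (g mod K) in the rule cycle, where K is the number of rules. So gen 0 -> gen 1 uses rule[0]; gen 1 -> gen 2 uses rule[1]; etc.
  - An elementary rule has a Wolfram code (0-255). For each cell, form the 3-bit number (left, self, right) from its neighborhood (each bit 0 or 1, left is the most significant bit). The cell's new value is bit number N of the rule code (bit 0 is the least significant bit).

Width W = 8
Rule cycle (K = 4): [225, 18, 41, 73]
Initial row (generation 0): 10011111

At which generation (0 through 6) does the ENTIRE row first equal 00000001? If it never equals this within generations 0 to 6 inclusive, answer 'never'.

Answer: never

Derivation:
Gen 0: 10011111
Gen 1 (rule 225): 00001111
Gen 2 (rule 18): 00010000
Gen 3 (rule 41): 11000111
Gen 4 (rule 73): 11010101
Gen 5 (rule 225): 01101010
Gen 6 (rule 18): 10000001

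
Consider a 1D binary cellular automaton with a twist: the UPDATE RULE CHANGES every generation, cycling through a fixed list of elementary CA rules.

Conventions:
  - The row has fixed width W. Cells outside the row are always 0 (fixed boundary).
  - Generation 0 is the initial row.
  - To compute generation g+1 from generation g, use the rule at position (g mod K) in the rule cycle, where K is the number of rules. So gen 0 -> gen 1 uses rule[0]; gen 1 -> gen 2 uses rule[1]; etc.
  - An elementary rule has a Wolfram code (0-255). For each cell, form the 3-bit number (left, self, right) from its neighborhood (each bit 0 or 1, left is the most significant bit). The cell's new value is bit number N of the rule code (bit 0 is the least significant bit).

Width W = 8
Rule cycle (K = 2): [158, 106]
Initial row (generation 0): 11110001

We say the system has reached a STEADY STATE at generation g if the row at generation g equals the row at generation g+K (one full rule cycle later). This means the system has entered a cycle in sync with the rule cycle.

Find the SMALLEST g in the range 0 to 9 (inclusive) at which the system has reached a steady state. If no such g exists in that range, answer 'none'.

Gen 0: 11110001
Gen 1 (rule 158): 11101011
Gen 2 (rule 106): 10110111
Gen 3 (rule 158): 10100110
Gen 4 (rule 106): 01001110
Gen 5 (rule 158): 11111101
Gen 6 (rule 106): 10000110
Gen 7 (rule 158): 11001101
Gen 8 (rule 106): 11011110
Gen 9 (rule 158): 10011101
Gen 10 (rule 106): 00110110
Gen 11 (rule 158): 01100101

Answer: none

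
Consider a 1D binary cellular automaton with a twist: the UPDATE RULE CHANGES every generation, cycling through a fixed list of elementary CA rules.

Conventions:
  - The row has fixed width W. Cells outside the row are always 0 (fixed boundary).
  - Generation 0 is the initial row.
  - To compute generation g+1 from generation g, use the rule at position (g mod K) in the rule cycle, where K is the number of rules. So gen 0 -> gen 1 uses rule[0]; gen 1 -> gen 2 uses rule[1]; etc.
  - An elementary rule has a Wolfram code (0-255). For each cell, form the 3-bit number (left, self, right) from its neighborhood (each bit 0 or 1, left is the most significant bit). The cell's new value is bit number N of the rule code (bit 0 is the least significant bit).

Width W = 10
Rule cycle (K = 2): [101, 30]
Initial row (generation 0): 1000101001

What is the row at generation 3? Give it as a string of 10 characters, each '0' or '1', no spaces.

Gen 0: 1000101001
Gen 1 (rule 101): 1010111001
Gen 2 (rule 30): 1010100111
Gen 3 (rule 101): 1111100001

Answer: 1111100001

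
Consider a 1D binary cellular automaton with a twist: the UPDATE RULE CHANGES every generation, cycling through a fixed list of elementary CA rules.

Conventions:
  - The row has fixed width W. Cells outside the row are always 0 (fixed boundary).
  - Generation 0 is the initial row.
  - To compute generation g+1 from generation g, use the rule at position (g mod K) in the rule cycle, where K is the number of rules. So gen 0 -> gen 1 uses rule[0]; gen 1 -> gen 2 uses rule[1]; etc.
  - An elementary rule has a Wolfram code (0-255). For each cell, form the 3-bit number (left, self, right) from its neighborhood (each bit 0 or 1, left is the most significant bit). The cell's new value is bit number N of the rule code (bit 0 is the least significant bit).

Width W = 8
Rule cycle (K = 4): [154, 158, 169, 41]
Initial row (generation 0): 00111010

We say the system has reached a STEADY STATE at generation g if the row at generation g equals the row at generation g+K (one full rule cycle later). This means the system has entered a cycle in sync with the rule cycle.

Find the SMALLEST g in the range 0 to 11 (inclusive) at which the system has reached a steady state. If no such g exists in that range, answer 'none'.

Gen 0: 00111010
Gen 1 (rule 154): 01110001
Gen 2 (rule 158): 11101011
Gen 3 (rule 169): 11010110
Gen 4 (rule 41): 10101100
Gen 5 (rule 154): 00001010
Gen 6 (rule 158): 00011011
Gen 7 (rule 169): 11010110
Gen 8 (rule 41): 10101100
Gen 9 (rule 154): 00001010
Gen 10 (rule 158): 00011011
Gen 11 (rule 169): 11010110
Gen 12 (rule 41): 10101100
Gen 13 (rule 154): 00001010
Gen 14 (rule 158): 00011011
Gen 15 (rule 169): 11010110

Answer: 3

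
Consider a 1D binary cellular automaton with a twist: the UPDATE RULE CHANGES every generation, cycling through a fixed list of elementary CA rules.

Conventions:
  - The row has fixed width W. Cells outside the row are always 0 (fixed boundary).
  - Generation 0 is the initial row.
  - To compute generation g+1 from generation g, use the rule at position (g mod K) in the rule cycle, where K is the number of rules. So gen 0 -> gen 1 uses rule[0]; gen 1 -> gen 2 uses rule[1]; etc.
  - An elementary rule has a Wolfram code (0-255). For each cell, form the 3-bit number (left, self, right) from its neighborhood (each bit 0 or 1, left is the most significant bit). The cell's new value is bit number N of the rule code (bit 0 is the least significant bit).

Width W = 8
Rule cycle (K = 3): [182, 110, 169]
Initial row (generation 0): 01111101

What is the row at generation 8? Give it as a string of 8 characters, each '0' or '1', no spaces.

Answer: 11100111

Derivation:
Gen 0: 01111101
Gen 1 (rule 182): 10111011
Gen 2 (rule 110): 11101111
Gen 3 (rule 169): 11011110
Gen 4 (rule 182): 00101101
Gen 5 (rule 110): 01111111
Gen 6 (rule 169): 01111110
Gen 7 (rule 182): 10111101
Gen 8 (rule 110): 11100111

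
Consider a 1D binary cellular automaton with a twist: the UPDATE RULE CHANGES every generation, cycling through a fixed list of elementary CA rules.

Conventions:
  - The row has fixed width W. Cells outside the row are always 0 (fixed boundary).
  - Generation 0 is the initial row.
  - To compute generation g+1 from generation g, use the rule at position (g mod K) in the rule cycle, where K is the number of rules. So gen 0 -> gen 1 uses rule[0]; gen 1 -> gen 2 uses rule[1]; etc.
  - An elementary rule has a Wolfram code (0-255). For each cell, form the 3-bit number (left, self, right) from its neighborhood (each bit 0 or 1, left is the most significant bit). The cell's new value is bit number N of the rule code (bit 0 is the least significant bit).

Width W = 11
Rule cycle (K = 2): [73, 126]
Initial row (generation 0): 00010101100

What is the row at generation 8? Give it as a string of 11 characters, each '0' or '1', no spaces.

Gen 0: 00010101100
Gen 1 (rule 73): 11000001101
Gen 2 (rule 126): 11100011111
Gen 3 (rule 73): 10101010001
Gen 4 (rule 126): 11111111011
Gen 5 (rule 73): 10000001011
Gen 6 (rule 126): 11000011111
Gen 7 (rule 73): 11011010001
Gen 8 (rule 126): 11111111011

Answer: 11111111011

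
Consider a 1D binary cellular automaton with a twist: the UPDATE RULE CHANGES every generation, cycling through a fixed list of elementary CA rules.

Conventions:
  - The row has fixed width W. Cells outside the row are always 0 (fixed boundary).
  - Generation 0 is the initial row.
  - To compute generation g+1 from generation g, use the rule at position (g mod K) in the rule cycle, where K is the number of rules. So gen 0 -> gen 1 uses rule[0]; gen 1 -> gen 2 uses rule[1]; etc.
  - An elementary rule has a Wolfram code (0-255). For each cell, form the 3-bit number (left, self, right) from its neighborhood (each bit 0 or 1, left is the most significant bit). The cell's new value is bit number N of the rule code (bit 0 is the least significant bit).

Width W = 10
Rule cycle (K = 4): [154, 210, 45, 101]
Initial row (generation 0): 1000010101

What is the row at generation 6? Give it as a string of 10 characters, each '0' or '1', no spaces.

Gen 0: 1000010101
Gen 1 (rule 154): 0100100000
Gen 2 (rule 210): 1011010000
Gen 3 (rule 45): 1110110111
Gen 4 (rule 101): 0011011001
Gen 5 (rule 154): 0110010110
Gen 6 (rule 210): 1011100011

Answer: 1011100011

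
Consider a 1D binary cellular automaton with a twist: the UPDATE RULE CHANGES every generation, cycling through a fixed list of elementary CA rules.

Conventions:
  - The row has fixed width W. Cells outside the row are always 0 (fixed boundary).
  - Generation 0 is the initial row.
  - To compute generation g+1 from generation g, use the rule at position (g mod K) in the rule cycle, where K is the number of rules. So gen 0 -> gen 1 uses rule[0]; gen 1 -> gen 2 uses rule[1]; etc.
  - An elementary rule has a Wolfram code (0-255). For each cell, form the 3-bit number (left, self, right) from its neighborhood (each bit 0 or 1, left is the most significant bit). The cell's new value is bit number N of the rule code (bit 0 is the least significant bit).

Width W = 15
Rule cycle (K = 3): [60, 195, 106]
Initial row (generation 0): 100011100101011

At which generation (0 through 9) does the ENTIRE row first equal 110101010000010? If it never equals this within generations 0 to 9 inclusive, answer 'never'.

Gen 0: 100011100101011
Gen 1 (rule 60): 110010010111110
Gen 2 (rule 195): 010100100011110
Gen 3 (rule 106): 101001000110010
Gen 4 (rule 60): 111101100101011
Gen 5 (rule 195): 011100101000001
Gen 6 (rule 106): 110101010000010
Gen 7 (rule 60): 101111111000011
Gen 8 (rule 195): 000111111011101
Gen 9 (rule 106): 001100001110110

Answer: 6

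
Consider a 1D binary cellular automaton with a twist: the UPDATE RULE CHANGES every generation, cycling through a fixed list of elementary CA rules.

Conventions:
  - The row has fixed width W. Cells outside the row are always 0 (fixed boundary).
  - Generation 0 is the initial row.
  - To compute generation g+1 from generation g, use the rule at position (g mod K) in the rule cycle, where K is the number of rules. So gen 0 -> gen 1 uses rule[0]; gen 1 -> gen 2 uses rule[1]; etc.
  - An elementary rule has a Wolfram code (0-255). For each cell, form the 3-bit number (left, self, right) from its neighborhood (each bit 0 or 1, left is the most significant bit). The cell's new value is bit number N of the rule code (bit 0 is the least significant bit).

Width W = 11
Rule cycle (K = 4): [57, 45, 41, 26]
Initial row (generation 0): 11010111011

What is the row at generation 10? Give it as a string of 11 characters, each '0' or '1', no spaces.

Answer: 01011000100

Derivation:
Gen 0: 11010111011
Gen 1 (rule 57): 10101100110
Gen 2 (rule 45): 11111000100
Gen 3 (rule 41): 10000010001
Gen 4 (rule 26): 01000101010
Gen 5 (rule 57): 00110010101
Gen 6 (rule 45): 10100011111
Gen 7 (rule 41): 01001010000
Gen 8 (rule 26): 10110001000
Gen 9 (rule 57): 01101100111
Gen 10 (rule 45): 01011000100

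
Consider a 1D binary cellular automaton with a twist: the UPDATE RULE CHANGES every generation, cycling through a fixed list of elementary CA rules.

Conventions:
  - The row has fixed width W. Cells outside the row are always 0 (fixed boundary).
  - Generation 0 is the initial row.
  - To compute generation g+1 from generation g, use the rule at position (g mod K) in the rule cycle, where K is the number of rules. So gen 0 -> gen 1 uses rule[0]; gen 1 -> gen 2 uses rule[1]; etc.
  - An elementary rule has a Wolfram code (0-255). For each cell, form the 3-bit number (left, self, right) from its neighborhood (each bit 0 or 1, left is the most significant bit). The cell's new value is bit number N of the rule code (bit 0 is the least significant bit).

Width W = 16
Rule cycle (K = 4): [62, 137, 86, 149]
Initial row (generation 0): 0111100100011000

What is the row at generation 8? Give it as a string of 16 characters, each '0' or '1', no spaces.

Gen 0: 0111100100011000
Gen 1 (rule 62): 1100011110110100
Gen 2 (rule 137): 1001011100100001
Gen 3 (rule 86): 1111000111110011
Gen 4 (rule 149): 0110110011101000
Gen 5 (rule 62): 1101101110011100
Gen 6 (rule 137): 1001001100011001
Gen 7 (rule 86): 1111110110101111
Gen 8 (rule 149): 0111100000100110

Answer: 0111100000100110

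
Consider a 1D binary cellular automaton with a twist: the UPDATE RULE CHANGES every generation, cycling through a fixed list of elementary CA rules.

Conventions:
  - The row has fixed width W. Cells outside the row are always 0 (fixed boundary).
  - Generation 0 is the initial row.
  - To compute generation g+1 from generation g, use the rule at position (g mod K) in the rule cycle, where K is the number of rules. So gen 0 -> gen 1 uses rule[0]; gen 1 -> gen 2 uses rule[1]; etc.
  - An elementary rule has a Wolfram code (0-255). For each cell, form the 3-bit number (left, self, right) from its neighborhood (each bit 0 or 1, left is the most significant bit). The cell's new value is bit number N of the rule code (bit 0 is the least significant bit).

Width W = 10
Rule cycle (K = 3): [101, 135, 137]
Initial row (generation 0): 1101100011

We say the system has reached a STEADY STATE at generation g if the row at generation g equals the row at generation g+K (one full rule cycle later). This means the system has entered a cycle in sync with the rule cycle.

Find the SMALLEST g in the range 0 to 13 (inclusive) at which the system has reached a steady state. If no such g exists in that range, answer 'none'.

Gen 0: 1101100011
Gen 1 (rule 101): 0110101001
Gen 2 (rule 135): 1000101011
Gen 3 (rule 137): 0010000010
Gen 4 (rule 101): 1010111010
Gen 5 (rule 135): 1010010010
Gen 6 (rule 137): 0000000000
Gen 7 (rule 101): 1111111111
Gen 8 (rule 135): 0111111110
Gen 9 (rule 137): 0111111100
Gen 10 (rule 101): 0000000101
Gen 11 (rule 135): 1111111101
Gen 12 (rule 137): 1111111000
Gen 13 (rule 101): 0000001011
Gen 14 (rule 135): 1111111000
Gen 15 (rule 137): 1111110011
Gen 16 (rule 101): 0000010001

Answer: none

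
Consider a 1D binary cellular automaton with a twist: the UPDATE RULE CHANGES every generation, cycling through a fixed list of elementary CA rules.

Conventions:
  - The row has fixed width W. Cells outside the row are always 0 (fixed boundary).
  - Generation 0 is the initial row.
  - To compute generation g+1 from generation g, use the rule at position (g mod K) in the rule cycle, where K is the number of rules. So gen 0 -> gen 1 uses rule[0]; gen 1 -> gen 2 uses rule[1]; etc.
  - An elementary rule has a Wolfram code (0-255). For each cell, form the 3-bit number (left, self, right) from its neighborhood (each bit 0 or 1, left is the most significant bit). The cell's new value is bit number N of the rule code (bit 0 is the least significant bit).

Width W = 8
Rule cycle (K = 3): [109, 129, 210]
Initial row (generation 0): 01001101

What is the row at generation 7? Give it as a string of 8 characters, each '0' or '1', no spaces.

Gen 0: 01001101
Gen 1 (rule 109): 01001111
Gen 2 (rule 129): 00000110
Gen 3 (rule 210): 00001011
Gen 4 (rule 109): 11101111
Gen 5 (rule 129): 01000110
Gen 6 (rule 210): 10101011
Gen 7 (rule 109): 11111111

Answer: 11111111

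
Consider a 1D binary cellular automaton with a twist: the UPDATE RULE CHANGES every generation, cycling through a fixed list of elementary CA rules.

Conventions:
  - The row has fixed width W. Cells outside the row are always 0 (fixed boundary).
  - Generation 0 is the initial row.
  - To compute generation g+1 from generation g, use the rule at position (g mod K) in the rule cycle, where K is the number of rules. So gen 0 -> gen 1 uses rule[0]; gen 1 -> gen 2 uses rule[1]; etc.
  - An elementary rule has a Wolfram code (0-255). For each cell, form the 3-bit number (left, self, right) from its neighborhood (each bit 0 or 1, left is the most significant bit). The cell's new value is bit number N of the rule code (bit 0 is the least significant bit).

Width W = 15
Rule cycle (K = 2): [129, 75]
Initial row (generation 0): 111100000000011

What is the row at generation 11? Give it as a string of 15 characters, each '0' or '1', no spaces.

Answer: 011111000001110

Derivation:
Gen 0: 111100000000011
Gen 1 (rule 129): 011001111111000
Gen 2 (rule 75): 111011000001011
Gen 3 (rule 129): 010000011100000
Gen 4 (rule 75): 100111110101111
Gen 5 (rule 129): 000011100000110
Gen 6 (rule 75): 111110101111110
Gen 7 (rule 129): 011100000111100
Gen 8 (rule 75): 110101111100101
Gen 9 (rule 129): 000000111000000
Gen 10 (rule 75): 111111101011111
Gen 11 (rule 129): 011111000001110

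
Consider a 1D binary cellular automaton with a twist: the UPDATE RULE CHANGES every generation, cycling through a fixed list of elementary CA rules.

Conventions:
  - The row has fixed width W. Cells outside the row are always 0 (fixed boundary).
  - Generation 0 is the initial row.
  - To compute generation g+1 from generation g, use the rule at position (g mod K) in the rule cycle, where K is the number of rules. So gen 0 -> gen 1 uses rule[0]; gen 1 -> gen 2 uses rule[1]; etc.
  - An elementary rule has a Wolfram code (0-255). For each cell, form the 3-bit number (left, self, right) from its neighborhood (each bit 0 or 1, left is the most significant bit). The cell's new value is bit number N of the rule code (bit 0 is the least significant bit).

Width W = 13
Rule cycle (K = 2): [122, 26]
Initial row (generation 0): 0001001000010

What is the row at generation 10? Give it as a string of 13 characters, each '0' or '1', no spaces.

Gen 0: 0001001000010
Gen 1 (rule 122): 0010110100101
Gen 2 (rule 26): 0100100011000
Gen 3 (rule 122): 1011010111100
Gen 4 (rule 26): 0010000100010
Gen 5 (rule 122): 0101001010101
Gen 6 (rule 26): 1000110000000
Gen 7 (rule 122): 0101111000000
Gen 8 (rule 26): 1001000100000
Gen 9 (rule 122): 0110101010000
Gen 10 (rule 26): 1100000001000

Answer: 1100000001000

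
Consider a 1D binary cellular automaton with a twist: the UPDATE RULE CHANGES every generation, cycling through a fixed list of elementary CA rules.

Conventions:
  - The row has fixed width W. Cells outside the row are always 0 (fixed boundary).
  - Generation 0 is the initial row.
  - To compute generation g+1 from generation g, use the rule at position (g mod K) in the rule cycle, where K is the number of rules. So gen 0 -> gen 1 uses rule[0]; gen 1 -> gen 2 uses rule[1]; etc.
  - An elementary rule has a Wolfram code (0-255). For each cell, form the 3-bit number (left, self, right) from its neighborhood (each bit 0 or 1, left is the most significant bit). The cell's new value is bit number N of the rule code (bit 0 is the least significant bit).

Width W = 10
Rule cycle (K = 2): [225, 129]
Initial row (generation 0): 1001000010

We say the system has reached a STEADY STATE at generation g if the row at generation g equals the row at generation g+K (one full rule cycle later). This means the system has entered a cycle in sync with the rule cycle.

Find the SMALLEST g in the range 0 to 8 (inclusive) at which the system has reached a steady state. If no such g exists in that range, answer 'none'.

Gen 0: 1001000010
Gen 1 (rule 225): 0000011000
Gen 2 (rule 129): 1111000011
Gen 3 (rule 225): 0111011001
Gen 4 (rule 129): 0010000000
Gen 5 (rule 225): 1000111111
Gen 6 (rule 129): 0010011110
Gen 7 (rule 225): 1000001110
Gen 8 (rule 129): 0011100100
Gen 9 (rule 225): 1001100001
Gen 10 (rule 129): 0000001100

Answer: none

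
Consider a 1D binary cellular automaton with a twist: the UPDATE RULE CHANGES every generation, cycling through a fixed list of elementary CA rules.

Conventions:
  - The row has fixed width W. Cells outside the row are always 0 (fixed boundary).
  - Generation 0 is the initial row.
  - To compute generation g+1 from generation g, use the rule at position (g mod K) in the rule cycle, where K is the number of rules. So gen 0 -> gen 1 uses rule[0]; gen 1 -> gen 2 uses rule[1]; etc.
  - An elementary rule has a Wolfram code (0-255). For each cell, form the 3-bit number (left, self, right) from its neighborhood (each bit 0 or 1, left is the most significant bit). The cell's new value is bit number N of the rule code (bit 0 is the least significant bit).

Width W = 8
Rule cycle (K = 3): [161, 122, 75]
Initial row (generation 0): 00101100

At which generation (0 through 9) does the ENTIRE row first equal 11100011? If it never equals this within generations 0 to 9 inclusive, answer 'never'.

Gen 0: 00101100
Gen 1 (rule 161): 10010001
Gen 2 (rule 122): 01101010
Gen 3 (rule 75): 11100000
Gen 4 (rule 161): 01001111
Gen 5 (rule 122): 10111001
Gen 6 (rule 75): 00101010
Gen 7 (rule 161): 10010100
Gen 8 (rule 122): 01101010
Gen 9 (rule 75): 11100000

Answer: never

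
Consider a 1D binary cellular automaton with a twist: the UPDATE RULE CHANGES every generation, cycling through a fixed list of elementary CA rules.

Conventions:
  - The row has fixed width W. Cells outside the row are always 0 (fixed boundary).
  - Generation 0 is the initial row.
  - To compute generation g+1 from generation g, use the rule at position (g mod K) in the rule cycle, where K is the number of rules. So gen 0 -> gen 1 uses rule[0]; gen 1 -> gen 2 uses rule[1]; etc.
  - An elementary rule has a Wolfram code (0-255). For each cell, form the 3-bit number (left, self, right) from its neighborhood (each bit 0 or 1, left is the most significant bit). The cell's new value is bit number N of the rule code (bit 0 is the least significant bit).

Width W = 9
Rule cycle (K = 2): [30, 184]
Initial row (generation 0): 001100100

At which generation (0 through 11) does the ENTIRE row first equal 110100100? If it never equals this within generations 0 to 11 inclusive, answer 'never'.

Gen 0: 001100100
Gen 1 (rule 30): 011011110
Gen 2 (rule 184): 010111101
Gen 3 (rule 30): 110100001
Gen 4 (rule 184): 101010000
Gen 5 (rule 30): 101011000
Gen 6 (rule 184): 010110100
Gen 7 (rule 30): 110100110
Gen 8 (rule 184): 101010101
Gen 9 (rule 30): 101010101
Gen 10 (rule 184): 010101010
Gen 11 (rule 30): 110101011

Answer: never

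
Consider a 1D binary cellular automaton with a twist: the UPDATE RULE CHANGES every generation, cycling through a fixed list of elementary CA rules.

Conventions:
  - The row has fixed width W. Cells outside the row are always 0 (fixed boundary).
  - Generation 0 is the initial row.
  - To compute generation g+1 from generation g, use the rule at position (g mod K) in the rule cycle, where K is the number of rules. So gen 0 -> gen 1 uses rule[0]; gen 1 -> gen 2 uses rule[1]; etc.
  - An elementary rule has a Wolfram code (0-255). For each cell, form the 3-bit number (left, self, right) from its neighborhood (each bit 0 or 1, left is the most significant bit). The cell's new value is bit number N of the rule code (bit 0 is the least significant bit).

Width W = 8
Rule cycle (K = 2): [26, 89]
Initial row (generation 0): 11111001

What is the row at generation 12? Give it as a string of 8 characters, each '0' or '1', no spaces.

Gen 0: 11111001
Gen 1 (rule 26): 10000110
Gen 2 (rule 89): 01110111
Gen 3 (rule 26): 11000100
Gen 4 (rule 89): 11110011
Gen 5 (rule 26): 10001110
Gen 6 (rule 89): 01101011
Gen 7 (rule 26): 11000010
Gen 8 (rule 89): 11111001
Gen 9 (rule 26): 10000110
Gen 10 (rule 89): 01110111
Gen 11 (rule 26): 11000100
Gen 12 (rule 89): 11110011

Answer: 11110011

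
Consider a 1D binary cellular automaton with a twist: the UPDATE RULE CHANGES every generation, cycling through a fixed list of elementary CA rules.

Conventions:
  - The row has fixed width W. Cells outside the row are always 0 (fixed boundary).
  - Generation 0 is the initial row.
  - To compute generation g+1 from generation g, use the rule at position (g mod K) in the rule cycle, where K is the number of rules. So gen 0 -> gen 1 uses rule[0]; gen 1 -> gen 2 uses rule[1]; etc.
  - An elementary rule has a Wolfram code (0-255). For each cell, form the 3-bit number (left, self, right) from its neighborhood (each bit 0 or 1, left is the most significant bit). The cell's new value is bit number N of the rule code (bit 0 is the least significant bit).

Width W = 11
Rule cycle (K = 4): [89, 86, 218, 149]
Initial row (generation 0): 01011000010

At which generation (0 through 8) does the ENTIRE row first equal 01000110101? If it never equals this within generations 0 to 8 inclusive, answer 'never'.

Gen 0: 01011000010
Gen 1 (rule 89): 00011111001
Gen 2 (rule 86): 00100001111
Gen 3 (rule 218): 01010011111
Gen 4 (rule 149): 01011001110
Gen 5 (rule 89): 00011101011
Gen 6 (rule 86): 00100101001
Gen 7 (rule 218): 01011000110
Gen 8 (rule 149): 01000110001

Answer: never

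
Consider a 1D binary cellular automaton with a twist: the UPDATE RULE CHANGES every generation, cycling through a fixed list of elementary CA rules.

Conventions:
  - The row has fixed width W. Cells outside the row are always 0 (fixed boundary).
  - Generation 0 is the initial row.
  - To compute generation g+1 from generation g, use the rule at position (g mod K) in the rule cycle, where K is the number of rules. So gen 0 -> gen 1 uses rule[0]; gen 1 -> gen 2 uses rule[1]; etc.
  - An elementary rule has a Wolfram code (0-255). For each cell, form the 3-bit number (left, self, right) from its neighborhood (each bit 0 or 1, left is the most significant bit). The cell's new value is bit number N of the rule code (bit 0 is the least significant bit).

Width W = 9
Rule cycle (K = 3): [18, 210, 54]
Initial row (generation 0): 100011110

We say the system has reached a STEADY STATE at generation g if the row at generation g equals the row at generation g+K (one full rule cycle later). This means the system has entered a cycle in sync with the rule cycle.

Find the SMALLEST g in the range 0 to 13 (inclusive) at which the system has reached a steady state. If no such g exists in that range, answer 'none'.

Answer: 4

Derivation:
Gen 0: 100011110
Gen 1 (rule 18): 010100001
Gen 2 (rule 210): 100010010
Gen 3 (rule 54): 110111111
Gen 4 (rule 18): 000000000
Gen 5 (rule 210): 000000000
Gen 6 (rule 54): 000000000
Gen 7 (rule 18): 000000000
Gen 8 (rule 210): 000000000
Gen 9 (rule 54): 000000000
Gen 10 (rule 18): 000000000
Gen 11 (rule 210): 000000000
Gen 12 (rule 54): 000000000
Gen 13 (rule 18): 000000000
Gen 14 (rule 210): 000000000
Gen 15 (rule 54): 000000000
Gen 16 (rule 18): 000000000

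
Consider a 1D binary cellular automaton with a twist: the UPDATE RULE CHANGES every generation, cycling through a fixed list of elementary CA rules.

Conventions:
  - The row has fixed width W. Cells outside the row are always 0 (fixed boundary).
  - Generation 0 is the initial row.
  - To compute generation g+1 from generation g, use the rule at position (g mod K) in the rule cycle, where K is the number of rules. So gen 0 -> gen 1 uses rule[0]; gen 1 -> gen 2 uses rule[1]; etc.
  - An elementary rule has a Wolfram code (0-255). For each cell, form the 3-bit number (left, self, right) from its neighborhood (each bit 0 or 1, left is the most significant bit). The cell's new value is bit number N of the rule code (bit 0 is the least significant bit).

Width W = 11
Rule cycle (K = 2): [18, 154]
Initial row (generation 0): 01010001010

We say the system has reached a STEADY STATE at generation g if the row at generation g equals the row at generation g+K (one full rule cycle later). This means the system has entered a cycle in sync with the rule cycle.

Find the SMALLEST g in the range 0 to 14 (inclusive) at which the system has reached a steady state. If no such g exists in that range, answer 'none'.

Answer: 0

Derivation:
Gen 0: 01010001010
Gen 1 (rule 18): 10001010001
Gen 2 (rule 154): 01010001010
Gen 3 (rule 18): 10001010001
Gen 4 (rule 154): 01010001010
Gen 5 (rule 18): 10001010001
Gen 6 (rule 154): 01010001010
Gen 7 (rule 18): 10001010001
Gen 8 (rule 154): 01010001010
Gen 9 (rule 18): 10001010001
Gen 10 (rule 154): 01010001010
Gen 11 (rule 18): 10001010001
Gen 12 (rule 154): 01010001010
Gen 13 (rule 18): 10001010001
Gen 14 (rule 154): 01010001010
Gen 15 (rule 18): 10001010001
Gen 16 (rule 154): 01010001010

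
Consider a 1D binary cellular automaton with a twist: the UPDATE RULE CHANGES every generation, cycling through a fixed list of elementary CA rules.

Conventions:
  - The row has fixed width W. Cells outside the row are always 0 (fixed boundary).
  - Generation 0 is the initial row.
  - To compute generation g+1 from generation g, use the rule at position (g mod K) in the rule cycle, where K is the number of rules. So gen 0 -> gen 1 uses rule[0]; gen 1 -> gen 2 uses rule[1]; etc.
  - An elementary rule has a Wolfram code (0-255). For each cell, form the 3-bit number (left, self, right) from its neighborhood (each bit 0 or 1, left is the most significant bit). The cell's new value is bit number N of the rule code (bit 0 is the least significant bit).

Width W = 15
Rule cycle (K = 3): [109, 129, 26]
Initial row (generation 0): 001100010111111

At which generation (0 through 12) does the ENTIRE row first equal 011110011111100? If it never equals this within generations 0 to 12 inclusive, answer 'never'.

Answer: never

Derivation:
Gen 0: 001100010111111
Gen 1 (rule 109): 101101011100001
Gen 2 (rule 129): 000000001001100
Gen 3 (rule 26): 000000010111010
Gen 4 (rule 109): 111111011101110
Gen 5 (rule 129): 011110001000100
Gen 6 (rule 26): 110001010101010
Gen 7 (rule 109): 110101111111110
Gen 8 (rule 129): 000000111111100
Gen 9 (rule 26): 000001100000010
Gen 10 (rule 109): 111101101111010
Gen 11 (rule 129): 011000000110000
Gen 12 (rule 26): 110100001101000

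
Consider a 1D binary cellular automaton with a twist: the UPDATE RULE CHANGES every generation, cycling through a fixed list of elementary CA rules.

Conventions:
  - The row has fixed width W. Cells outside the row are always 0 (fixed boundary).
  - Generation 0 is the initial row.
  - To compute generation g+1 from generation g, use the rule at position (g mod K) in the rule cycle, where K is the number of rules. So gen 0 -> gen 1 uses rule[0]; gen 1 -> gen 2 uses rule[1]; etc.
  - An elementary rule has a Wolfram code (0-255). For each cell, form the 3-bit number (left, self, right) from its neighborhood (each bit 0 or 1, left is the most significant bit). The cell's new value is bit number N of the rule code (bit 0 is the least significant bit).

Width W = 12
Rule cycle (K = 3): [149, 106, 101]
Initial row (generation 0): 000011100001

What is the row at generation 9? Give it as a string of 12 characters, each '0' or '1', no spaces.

Answer: 000101000010

Derivation:
Gen 0: 000011100001
Gen 1 (rule 149): 111001011101
Gen 2 (rule 106): 101010110110
Gen 3 (rule 101): 111111011010
Gen 4 (rule 149): 011110000011
Gen 5 (rule 106): 110010000111
Gen 6 (rule 101): 010010110001
Gen 7 (rule 149): 011010001101
Gen 8 (rule 106): 111100011110
Gen 9 (rule 101): 000101000010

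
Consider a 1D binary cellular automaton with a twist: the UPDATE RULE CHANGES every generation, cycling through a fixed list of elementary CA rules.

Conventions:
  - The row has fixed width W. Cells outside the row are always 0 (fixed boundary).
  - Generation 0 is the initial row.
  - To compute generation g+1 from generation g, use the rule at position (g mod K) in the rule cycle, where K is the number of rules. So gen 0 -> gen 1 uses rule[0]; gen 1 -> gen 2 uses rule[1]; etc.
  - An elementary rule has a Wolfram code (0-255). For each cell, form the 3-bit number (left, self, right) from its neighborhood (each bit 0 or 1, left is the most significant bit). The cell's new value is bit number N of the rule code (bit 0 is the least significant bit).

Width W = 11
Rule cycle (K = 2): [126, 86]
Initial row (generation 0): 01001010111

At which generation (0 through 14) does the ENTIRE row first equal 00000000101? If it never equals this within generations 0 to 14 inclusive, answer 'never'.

Gen 0: 01001010111
Gen 1 (rule 126): 11111111101
Gen 2 (rule 86): 00000000101
Gen 3 (rule 126): 00000001111
Gen 4 (rule 86): 00000010001
Gen 5 (rule 126): 00000111011
Gen 6 (rule 86): 00001001001
Gen 7 (rule 126): 00011111111
Gen 8 (rule 86): 00100000001
Gen 9 (rule 126): 01110000011
Gen 10 (rule 86): 10011000101
Gen 11 (rule 126): 11111101111
Gen 12 (rule 86): 00000100001
Gen 13 (rule 126): 00001110011
Gen 14 (rule 86): 00010011101

Answer: 2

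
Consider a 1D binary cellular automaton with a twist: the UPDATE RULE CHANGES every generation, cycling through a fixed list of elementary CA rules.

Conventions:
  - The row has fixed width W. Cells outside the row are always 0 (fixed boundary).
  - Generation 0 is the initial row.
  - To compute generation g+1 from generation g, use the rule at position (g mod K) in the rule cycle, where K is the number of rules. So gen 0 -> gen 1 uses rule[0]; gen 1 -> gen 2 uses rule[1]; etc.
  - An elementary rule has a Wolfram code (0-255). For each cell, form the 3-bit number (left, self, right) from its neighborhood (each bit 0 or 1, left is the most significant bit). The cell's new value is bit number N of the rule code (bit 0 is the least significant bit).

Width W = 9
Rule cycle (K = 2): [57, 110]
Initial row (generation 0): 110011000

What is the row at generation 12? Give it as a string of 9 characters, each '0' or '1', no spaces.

Answer: 111111100

Derivation:
Gen 0: 110011000
Gen 1 (rule 57): 101010111
Gen 2 (rule 110): 111111101
Gen 3 (rule 57): 100000010
Gen 4 (rule 110): 100000110
Gen 5 (rule 57): 011110101
Gen 6 (rule 110): 110011111
Gen 7 (rule 57): 101010000
Gen 8 (rule 110): 111110000
Gen 9 (rule 57): 100001111
Gen 10 (rule 110): 100011001
Gen 11 (rule 57): 011010100
Gen 12 (rule 110): 111111100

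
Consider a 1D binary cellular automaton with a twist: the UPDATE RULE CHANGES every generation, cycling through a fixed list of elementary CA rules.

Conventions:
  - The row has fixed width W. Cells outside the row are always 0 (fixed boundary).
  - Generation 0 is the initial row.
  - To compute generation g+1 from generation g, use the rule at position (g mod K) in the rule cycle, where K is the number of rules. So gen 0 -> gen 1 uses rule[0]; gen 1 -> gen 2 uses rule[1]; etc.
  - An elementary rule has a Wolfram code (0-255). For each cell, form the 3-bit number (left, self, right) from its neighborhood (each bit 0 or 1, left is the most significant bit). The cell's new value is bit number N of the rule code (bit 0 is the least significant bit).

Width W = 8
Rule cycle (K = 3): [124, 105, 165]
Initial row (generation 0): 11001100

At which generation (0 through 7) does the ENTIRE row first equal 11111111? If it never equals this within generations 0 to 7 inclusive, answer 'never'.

Gen 0: 11001100
Gen 1 (rule 124): 11101110
Gen 2 (rule 105): 10111010
Gen 3 (rule 165): 11010110
Gen 4 (rule 124): 11111111
Gen 5 (rule 105): 10000001
Gen 6 (rule 165): 10111101
Gen 7 (rule 124): 11100111

Answer: 4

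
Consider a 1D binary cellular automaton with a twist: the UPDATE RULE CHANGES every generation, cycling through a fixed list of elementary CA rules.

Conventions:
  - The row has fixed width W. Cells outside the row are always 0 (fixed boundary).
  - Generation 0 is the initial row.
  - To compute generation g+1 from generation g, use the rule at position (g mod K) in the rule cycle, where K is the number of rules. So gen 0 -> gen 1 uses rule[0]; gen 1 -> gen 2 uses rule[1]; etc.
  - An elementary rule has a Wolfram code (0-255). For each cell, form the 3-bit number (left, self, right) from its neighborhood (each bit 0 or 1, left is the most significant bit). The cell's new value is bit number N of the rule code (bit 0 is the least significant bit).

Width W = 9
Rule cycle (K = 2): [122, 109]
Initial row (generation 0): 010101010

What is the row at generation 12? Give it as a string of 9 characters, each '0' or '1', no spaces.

Answer: 111111111

Derivation:
Gen 0: 010101010
Gen 1 (rule 122): 101010101
Gen 2 (rule 109): 111111111
Gen 3 (rule 122): 100000001
Gen 4 (rule 109): 101111101
Gen 5 (rule 122): 011000110
Gen 6 (rule 109): 011010110
Gen 7 (rule 122): 111101111
Gen 8 (rule 109): 100111001
Gen 9 (rule 122): 011101110
Gen 10 (rule 109): 010111010
Gen 11 (rule 122): 101101101
Gen 12 (rule 109): 111111111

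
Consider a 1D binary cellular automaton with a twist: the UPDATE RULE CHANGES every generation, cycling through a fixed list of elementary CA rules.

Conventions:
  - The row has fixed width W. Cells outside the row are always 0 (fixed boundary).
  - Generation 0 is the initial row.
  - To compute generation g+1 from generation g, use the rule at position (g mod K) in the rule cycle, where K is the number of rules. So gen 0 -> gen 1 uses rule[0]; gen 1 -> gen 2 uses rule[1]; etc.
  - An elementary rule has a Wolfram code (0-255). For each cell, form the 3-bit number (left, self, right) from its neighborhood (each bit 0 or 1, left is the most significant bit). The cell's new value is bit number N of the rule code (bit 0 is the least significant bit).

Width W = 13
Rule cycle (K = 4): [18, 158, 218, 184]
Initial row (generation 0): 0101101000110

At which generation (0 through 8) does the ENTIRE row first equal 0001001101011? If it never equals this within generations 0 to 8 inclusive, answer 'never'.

Gen 0: 0101101000110
Gen 1 (rule 18): 1000000101001
Gen 2 (rule 158): 1100001101111
Gen 3 (rule 218): 1110011101111
Gen 4 (rule 184): 1101011011110
Gen 5 (rule 18): 0000000000001
Gen 6 (rule 158): 0000000000011
Gen 7 (rule 218): 0000000000111
Gen 8 (rule 184): 0000000000110

Answer: never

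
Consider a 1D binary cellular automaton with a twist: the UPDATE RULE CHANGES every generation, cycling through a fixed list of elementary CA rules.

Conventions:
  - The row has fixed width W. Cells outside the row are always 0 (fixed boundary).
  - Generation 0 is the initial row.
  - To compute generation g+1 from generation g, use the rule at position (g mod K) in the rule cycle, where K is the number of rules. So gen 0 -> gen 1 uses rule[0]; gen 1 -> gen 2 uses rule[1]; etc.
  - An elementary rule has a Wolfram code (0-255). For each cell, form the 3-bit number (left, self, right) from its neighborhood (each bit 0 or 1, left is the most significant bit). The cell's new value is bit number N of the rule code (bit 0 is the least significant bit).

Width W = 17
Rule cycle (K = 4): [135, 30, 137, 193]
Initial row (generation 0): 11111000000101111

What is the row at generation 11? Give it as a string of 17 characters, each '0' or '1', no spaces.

Gen 0: 11111000000101111
Gen 1 (rule 135): 01110011111100110
Gen 2 (rule 30): 11001110000011101
Gen 3 (rule 137): 10001100111011000
Gen 4 (rule 193): 00100100011001011
Gen 5 (rule 135): 11101101100011000
Gen 6 (rule 30): 10001001010110100
Gen 7 (rule 137): 00100000000100001
Gen 8 (rule 193): 10001111110001100
Gen 9 (rule 135): 10110111100110001
Gen 10 (rule 30): 10100100011101011
Gen 11 (rule 137): 00000001011000010

Answer: 00000001011000010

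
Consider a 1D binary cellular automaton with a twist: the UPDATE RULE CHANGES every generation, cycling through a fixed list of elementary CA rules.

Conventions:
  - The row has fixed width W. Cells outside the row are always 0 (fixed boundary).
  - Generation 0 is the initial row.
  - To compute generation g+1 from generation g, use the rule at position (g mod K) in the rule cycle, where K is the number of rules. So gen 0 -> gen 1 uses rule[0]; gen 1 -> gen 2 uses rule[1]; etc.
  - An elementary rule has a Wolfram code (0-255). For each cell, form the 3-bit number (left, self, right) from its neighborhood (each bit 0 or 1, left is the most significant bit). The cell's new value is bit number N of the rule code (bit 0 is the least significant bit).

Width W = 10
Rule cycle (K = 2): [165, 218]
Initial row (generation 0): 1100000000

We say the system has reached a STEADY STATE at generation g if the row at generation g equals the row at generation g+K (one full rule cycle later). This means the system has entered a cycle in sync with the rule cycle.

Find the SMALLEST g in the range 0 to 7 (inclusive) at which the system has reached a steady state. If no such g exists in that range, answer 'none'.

Gen 0: 1100000000
Gen 1 (rule 165): 0001111111
Gen 2 (rule 218): 0011111111
Gen 3 (rule 165): 1001111110
Gen 4 (rule 218): 0111111111
Gen 5 (rule 165): 0011111110
Gen 6 (rule 218): 0111111111
Gen 7 (rule 165): 0011111110
Gen 8 (rule 218): 0111111111
Gen 9 (rule 165): 0011111110

Answer: 4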